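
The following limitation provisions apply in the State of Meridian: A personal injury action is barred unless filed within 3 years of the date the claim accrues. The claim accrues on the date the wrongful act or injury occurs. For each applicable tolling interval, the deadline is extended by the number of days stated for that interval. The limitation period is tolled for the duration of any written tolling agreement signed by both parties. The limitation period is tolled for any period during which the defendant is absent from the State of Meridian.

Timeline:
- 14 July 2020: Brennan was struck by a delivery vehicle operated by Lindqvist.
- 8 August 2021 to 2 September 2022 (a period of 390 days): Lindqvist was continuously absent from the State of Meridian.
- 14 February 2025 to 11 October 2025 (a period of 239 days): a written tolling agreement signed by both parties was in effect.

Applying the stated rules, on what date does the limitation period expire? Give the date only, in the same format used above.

The limitation period began to run on 14 July 2020.
Adding the 3 years base period to 14 July 2020 gives a deadline of 14 July 2023, before any tolling.
Because the defendant's absence from the jurisdiction ran from 8 August 2021 to 2 September 2022, the deadline is extended by 390 days to 7 August 2024.
By the time the written tolling agreement began on 14 February 2025, the limitation period had already expired on 7 August 2024; that interval cannot revive it.

7 August 2024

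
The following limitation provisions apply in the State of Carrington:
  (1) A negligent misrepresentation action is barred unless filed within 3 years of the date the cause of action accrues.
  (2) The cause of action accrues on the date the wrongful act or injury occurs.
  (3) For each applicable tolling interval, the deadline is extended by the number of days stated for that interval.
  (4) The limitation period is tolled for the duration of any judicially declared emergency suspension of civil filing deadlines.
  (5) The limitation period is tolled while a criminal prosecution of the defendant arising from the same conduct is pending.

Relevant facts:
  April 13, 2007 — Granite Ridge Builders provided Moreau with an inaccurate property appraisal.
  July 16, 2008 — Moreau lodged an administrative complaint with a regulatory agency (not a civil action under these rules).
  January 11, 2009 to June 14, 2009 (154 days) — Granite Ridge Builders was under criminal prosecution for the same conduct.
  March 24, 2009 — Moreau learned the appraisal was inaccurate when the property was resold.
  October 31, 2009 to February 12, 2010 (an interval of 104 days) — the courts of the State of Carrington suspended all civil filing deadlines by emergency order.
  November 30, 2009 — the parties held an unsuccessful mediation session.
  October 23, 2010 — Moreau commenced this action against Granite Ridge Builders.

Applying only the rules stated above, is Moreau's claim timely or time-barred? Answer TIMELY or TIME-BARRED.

Accrual is governed by the date of the act, so the period began to run on April 13, 2007; the later discovery on March 24, 2009 is irrelevant under the stated rule.
3 years from April 13, 2007 is April 13, 2010.
Because the pending criminal prosecution ran from January 11, 2009 to June 14, 2009, the deadline is extended by 154 days to September 14, 2010.
The emergency suspension of filing deadlines from October 31, 2009 to February 12, 2010 tolled the period for 104 days, extending the deadline to December 27, 2010.
The other events in the timeline have no effect on the limitation period under the stated rules.
Filing on October 23, 2010 beat the December 27, 2010 deadline — the action is timely.

TIMELY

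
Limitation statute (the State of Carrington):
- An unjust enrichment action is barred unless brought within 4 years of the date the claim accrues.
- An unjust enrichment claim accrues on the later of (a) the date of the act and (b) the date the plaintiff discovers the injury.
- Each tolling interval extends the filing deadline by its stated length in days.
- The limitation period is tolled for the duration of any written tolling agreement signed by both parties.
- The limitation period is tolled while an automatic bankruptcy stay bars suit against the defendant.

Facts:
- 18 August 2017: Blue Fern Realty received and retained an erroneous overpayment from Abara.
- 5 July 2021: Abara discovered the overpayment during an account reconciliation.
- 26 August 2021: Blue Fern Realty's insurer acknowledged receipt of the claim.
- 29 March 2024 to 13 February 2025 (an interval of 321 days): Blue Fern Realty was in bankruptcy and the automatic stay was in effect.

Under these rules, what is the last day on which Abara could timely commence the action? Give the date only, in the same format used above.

22 May 2026

Because discovery on 5 July 2021 post-dates the 18 August 2017 act, accrual under the later-of rule falls on 5 July 2021.
Adding the 4 years base period to 5 July 2021 gives a deadline of 5 July 2025, before any tolling.
Because the automatic bankruptcy stay ran from 29 March 2024 to 13 February 2025, the deadline is extended by 321 days to 22 May 2026.
The other events in the timeline have no effect on the limitation period under the stated rules.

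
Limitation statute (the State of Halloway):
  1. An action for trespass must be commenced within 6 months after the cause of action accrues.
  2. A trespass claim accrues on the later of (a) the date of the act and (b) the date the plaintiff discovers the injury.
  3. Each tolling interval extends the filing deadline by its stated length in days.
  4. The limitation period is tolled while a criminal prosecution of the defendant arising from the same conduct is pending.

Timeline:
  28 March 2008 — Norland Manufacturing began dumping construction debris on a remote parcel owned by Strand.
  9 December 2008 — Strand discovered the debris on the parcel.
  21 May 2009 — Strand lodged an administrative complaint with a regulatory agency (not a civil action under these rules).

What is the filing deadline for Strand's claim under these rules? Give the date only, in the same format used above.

Because discovery on 9 December 2008 post-dates the 28 March 2008 act, accrual under the later-of rule falls on 9 December 2008.
6 months from 9 December 2008 is 9 June 2009.
Nothing else in the chronology tolls or restarts the period.

9 June 2009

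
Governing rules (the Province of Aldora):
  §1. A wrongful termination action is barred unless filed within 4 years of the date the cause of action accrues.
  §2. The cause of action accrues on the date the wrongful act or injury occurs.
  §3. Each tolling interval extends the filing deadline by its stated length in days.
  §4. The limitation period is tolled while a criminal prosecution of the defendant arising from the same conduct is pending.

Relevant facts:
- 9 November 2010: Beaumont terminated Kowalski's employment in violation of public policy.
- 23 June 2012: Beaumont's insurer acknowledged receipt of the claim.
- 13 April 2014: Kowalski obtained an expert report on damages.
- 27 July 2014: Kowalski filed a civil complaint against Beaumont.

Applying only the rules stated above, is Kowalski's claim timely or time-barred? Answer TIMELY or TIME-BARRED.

The limitation period began to run on 9 November 2010.
Adding the 4 years base period to 9 November 2010 gives a deadline of 9 November 2014, before any tolling.
The other events in the timeline have no effect on the limitation period under the stated rules.
Kowalski filed on 27 July 2014, before the 9 November 2014 deadline, so the action is timely.

TIMELY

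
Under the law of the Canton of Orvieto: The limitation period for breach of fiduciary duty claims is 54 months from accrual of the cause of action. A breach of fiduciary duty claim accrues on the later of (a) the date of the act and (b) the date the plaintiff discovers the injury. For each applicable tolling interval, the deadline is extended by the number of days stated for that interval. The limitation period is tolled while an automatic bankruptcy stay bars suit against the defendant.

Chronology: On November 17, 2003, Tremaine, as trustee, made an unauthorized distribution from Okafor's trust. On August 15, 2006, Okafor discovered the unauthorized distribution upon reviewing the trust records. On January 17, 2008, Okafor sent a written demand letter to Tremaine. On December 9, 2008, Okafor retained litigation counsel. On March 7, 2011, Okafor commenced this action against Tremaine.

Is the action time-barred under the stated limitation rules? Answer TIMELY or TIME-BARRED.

Because discovery on August 15, 2006 post-dates the November 17, 2003 act, accrual under the later-of rule falls on August 15, 2006.
Adding the 54 months base period to August 15, 2006 gives a deadline of February 15, 2011, before any tolling.
The other events in the timeline have no effect on the limitation period under the stated rules.
Filing on March 7, 2011 missed the February 15, 2011 deadline — the action is time-barred.

TIME-BARRED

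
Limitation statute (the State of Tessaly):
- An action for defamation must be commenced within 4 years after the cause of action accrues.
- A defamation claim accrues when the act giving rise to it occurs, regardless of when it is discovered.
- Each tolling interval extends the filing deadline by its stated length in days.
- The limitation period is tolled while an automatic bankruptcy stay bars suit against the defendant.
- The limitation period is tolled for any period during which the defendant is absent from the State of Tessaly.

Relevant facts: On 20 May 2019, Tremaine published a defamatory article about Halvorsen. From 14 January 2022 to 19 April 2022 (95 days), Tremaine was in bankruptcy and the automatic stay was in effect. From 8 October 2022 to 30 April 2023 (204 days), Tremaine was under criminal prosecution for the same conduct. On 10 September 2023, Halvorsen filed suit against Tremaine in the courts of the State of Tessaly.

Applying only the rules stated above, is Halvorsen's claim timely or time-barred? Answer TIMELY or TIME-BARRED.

The limitation period began to run on 20 May 2019.
The untolled deadline — 4 years after 20 May 2019 — is 20 May 2023.
Because the automatic bankruptcy stay ran from 14 January 2022 to 19 April 2022, the deadline is extended by 95 days to 23 August 2023.
The pending criminal prosecution from 8 October 2022 to 30 April 2023 does not toll the period, because no stated rule makes a criminal prosecution a tolling event.
Halvorsen filed on 10 September 2023, after the 23 August 2023 deadline, so the action is time-barred.

TIME-BARRED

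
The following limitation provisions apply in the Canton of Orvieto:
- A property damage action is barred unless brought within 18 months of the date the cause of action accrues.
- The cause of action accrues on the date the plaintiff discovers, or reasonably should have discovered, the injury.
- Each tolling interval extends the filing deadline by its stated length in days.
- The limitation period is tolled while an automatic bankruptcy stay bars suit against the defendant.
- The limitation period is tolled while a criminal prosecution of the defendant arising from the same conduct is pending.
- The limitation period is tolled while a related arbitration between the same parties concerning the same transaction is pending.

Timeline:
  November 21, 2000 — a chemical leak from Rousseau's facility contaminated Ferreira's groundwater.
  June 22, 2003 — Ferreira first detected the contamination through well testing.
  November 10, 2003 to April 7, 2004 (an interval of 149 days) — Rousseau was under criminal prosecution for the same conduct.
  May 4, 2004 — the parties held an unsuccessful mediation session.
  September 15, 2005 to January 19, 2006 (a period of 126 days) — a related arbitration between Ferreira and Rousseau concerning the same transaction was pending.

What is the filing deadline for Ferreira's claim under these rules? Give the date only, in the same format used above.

Under the discovery rule, the claim accrued on June 22, 2003, when Ferreira discovered the injury — not on the November 21, 2000 date of the underlying act.
Adding the 18 months base period to June 22, 2003 gives a deadline of December 22, 2004, before any tolling.
The period was tolled for 149 days by the pending criminal prosecution (November 10, 2003 to April 7, 2004), pushing the deadline to May 20, 2005.
The pending related arbitration starting September 15, 2005 came too late — the period had run on May 20, 2005 — and so does not extend the deadline.
None of the other events listed affects the running of the period under the stated rules.

May 20, 2005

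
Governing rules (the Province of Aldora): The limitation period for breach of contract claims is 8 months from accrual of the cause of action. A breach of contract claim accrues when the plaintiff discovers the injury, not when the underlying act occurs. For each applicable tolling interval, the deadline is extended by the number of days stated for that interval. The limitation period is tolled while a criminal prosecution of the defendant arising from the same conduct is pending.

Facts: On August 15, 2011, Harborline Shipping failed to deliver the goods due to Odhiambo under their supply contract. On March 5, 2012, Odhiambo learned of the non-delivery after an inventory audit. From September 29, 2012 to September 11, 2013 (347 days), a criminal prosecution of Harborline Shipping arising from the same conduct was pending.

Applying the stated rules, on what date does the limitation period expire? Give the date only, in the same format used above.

October 18, 2013

Under the discovery rule, the claim accrued on March 5, 2012, when Odhiambo discovered the injury — not on the August 15, 2011 date of the underlying act.
The untolled deadline — 8 months after March 5, 2012 — is November 5, 2012.
Because the pending criminal prosecution ran from September 29, 2012 to September 11, 2013, the deadline is extended by 347 days to October 18, 2013.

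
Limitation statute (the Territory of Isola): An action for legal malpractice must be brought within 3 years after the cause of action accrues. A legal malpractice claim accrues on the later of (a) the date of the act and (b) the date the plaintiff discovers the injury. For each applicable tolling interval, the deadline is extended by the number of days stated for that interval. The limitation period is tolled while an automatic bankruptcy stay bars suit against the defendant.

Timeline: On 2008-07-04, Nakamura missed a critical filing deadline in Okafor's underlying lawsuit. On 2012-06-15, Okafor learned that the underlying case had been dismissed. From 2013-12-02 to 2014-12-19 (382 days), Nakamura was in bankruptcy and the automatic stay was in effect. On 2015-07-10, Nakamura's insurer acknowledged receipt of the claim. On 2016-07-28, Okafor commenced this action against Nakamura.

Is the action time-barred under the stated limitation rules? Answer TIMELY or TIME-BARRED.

Taking the later of the act (2008-07-04) and discovery (2012-06-15), the claim accrued on 2012-06-15.
3 years from 2012-06-15 is 2015-06-15.
Because the automatic bankruptcy stay ran from 2013-12-02 to 2014-12-19, the deadline is extended by 382 days to 2016-07-01.
The other events in the timeline have no effect on the limitation period under the stated rules.
Filing on 2016-07-28 missed the 2016-07-01 deadline — the action is time-barred.

TIME-BARRED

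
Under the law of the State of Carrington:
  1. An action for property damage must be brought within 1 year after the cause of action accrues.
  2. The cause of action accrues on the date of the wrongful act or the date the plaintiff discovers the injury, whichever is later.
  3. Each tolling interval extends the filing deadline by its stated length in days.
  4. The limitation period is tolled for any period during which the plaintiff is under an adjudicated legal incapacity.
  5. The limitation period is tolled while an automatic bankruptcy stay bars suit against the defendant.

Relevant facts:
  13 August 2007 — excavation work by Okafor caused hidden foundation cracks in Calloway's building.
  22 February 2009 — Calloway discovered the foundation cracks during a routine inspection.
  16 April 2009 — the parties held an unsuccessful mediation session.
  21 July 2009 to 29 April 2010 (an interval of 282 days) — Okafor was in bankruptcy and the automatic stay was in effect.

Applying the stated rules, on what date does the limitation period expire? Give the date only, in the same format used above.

1 December 2010

Taking the later of the act (13 August 2007) and discovery (22 February 2009), the claim accrued on 22 February 2009.
Adding the 1 year base period to 22 February 2009 gives a deadline of 22 February 2010, before any tolling.
The period was tolled for 282 days by the automatic bankruptcy stay (21 July 2009 to 29 April 2010), pushing the deadline to 1 December 2010.
The other events in the timeline have no effect on the limitation period under the stated rules.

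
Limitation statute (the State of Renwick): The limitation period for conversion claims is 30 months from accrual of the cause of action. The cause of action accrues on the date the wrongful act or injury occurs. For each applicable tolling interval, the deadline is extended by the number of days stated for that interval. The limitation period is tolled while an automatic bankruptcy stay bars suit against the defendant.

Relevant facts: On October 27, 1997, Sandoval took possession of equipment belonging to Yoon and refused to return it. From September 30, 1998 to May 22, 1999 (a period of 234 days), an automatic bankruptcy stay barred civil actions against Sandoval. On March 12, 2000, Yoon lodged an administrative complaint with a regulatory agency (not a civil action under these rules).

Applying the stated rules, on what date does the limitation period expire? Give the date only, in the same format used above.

The limitation period began to run on October 27, 1997.
Adding the 30 months base period to October 27, 1997 gives a deadline of April 27, 2000, before any tolling.
Because the automatic bankruptcy stay ran from September 30, 1998 to May 22, 1999, the deadline is extended by 234 days to December 17, 2000.
The other events in the timeline have no effect on the limitation period under the stated rules.

December 17, 2000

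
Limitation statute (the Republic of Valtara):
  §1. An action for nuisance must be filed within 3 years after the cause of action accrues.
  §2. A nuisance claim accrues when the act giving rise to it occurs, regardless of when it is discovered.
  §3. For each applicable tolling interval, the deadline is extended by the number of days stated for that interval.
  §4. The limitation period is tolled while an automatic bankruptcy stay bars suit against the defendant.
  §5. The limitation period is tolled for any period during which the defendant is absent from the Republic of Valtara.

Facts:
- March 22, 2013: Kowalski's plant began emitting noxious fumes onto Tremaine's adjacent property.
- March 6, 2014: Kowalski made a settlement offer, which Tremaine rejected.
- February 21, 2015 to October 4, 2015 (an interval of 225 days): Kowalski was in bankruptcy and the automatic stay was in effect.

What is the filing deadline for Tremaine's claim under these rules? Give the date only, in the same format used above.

November 2, 2016

The limitation period began to run on March 22, 2013.
The untolled deadline — 3 years after March 22, 2013 — is March 22, 2016.
Because the automatic bankruptcy stay ran from February 21, 2015 to October 4, 2015, the deadline is extended by 225 days to November 2, 2016.
None of the other events listed affects the running of the period under the stated rules.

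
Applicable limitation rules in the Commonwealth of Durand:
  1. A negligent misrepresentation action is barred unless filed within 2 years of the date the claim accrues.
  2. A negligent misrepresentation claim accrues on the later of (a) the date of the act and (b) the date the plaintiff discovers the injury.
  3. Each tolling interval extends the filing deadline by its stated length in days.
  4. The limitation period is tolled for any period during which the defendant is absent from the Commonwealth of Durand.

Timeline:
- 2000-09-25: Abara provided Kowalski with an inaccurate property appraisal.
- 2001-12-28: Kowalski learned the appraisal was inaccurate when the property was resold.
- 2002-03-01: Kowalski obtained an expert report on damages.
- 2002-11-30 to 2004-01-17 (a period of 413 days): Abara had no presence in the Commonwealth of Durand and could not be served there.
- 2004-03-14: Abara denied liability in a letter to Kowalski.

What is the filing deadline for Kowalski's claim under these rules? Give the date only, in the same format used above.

Taking the later of the act (2000-09-25) and discovery (2001-12-28), the claim accrued on 2001-12-28.
The untolled deadline — 2 years after 2001-12-28 — is 2003-12-28.
The period was tolled for 413 days by the defendant's absence from the jurisdiction (2002-11-30 to 2004-01-17), pushing the deadline to 2005-02-13.
None of the other events listed affects the running of the period under the stated rules.

2005-02-13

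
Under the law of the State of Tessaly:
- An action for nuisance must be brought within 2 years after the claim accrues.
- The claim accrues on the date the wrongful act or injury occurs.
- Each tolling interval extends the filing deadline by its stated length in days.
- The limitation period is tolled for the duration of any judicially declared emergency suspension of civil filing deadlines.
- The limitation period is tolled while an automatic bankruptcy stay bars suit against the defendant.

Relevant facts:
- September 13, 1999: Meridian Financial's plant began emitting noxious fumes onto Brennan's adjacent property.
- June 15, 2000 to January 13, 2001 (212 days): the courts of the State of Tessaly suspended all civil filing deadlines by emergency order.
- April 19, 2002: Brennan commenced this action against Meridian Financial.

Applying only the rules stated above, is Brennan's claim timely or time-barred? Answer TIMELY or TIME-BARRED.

The claim accrued on September 13, 1999, the date of the act.
2 years from September 13, 1999 is September 13, 2001.
The period was tolled for 212 days by the emergency suspension of filing deadlines (June 15, 2000 to January 13, 2001), pushing the deadline to April 13, 2002.
Brennan filed on April 19, 2002, after the April 13, 2002 deadline, so the action is time-barred.

TIME-BARRED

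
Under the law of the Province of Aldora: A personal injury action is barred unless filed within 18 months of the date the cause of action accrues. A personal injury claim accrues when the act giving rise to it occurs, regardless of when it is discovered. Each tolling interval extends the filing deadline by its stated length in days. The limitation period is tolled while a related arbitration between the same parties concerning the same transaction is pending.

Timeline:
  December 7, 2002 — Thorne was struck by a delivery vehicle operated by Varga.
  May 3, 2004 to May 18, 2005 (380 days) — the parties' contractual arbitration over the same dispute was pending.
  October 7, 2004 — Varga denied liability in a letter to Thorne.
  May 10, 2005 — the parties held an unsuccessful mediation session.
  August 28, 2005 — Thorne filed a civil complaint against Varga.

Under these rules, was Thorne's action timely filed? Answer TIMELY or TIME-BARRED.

The limitation period began to run on December 7, 2002.
18 months from December 7, 2002 is June 7, 2004.
The pending related arbitration from May 3, 2004 to May 18, 2005 tolled the period for 380 days, extending the deadline to June 22, 2005.
None of the other events listed affects the running of the period under the stated rules.
The August 28, 2005 filing falls after the June 22, 2005 deadline; the claim is time-barred.

TIME-BARRED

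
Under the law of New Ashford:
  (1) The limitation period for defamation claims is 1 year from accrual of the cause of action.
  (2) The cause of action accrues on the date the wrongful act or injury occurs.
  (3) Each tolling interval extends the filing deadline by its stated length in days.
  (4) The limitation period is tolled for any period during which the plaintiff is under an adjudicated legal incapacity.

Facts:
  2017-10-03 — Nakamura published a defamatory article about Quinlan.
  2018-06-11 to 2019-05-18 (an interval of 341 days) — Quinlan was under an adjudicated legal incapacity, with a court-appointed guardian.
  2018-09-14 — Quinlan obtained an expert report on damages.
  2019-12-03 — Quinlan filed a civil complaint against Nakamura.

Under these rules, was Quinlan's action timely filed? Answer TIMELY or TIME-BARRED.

TIME-BARRED

The cause of action accrued on 2017-10-03, the date of the act.
Adding the 1 year base period to 2017-10-03 gives a deadline of 2018-10-03, before any tolling.
The plaintiff's legal incapacity from 2018-06-11 to 2019-05-18 tolled the period for 341 days, extending the deadline to 2019-09-09.
None of the other events listed affects the running of the period under the stated rules.
The 2019-12-03 filing falls after the 2019-09-09 deadline; the claim is time-barred.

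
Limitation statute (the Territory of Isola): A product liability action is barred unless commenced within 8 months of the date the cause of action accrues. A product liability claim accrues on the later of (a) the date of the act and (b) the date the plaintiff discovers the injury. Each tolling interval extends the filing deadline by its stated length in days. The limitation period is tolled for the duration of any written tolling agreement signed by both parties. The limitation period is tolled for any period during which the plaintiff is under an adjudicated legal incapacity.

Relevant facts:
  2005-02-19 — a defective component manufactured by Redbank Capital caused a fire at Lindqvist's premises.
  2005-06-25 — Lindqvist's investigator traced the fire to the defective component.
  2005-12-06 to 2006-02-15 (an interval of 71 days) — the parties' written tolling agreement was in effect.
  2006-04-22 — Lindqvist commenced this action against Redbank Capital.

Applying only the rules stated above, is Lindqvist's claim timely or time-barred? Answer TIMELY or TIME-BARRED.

Because discovery on 2005-06-25 post-dates the 2005-02-19 act, accrual under the later-of rule falls on 2005-06-25.
The untolled deadline — 8 months after 2005-06-25 — is 2006-02-25.
The period was tolled for 71 days by the written tolling agreement (2005-12-06 to 2006-02-15), pushing the deadline to 2006-05-07.
Filing on 2006-04-22 beat the 2006-05-07 deadline — the action is timely.

TIMELY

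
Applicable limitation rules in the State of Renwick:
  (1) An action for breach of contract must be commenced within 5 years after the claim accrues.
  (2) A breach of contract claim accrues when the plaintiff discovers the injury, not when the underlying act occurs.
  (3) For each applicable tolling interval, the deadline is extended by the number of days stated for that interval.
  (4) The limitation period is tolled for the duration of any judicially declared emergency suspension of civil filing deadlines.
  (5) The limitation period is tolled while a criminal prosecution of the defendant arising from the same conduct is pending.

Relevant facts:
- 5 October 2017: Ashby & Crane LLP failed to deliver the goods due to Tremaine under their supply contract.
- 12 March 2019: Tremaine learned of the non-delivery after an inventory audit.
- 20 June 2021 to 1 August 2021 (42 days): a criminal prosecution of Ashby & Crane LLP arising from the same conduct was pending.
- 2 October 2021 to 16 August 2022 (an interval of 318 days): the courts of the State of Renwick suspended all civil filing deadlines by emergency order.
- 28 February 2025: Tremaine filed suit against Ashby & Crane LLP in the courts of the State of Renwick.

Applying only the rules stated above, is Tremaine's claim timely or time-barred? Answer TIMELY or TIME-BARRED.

Under the discovery rule, the claim accrued on 12 March 2019, when Tremaine discovered the injury — not on the 5 October 2017 date of the underlying act.
Adding the 5 years base period to 12 March 2019 gives a deadline of 12 March 2024, before any tolling.
The period was tolled for 42 days by the pending criminal prosecution (20 June 2021 to 1 August 2021), pushing the deadline to 23 April 2024.
Because the emergency suspension of filing deadlines ran from 2 October 2021 to 16 August 2022, the deadline is extended by 318 days to 7 March 2025.
Tremaine filed on 28 February 2025, before the 7 March 2025 deadline, so the action is timely.

TIMELY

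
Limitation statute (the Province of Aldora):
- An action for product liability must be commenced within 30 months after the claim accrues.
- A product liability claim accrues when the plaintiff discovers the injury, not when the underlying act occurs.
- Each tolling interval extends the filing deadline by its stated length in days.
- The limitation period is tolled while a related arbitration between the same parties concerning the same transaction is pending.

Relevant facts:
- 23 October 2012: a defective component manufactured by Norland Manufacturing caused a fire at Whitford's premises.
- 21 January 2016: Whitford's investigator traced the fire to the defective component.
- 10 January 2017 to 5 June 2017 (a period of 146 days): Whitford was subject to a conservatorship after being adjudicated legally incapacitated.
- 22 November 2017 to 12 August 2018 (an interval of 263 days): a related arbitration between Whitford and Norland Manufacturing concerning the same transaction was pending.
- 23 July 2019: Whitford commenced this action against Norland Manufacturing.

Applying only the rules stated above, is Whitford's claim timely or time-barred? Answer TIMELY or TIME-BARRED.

The claim did not accrue until Whitford discovered the injury on 21 January 2016; the 23 October 2012 act date does not start the clock under the stated rule.
30 months from 21 January 2016 is 21 July 2018.
Because the pending related arbitration ran from 22 November 2017 to 12 August 2018, the deadline is extended by 263 days to 10 April 2019.
No stated provision tolls the period for the plaintiff's incapacity, so the interval from 10 January 2017 to 5 June 2017 has no effect on the deadline.
Whitford filed on 23 July 2019, after the 10 April 2019 deadline, so the action is time-barred.

TIME-BARRED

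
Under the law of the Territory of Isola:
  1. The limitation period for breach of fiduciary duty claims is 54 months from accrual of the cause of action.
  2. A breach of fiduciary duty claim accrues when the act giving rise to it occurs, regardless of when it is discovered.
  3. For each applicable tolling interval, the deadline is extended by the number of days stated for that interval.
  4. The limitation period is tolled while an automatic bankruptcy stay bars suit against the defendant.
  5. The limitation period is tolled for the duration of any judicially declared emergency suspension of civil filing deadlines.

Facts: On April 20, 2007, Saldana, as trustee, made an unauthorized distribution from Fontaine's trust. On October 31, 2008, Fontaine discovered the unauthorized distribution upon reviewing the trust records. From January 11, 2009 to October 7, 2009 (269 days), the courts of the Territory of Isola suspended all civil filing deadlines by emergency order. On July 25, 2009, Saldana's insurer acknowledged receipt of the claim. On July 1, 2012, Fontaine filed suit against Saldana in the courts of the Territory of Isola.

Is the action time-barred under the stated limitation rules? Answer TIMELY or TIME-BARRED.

TIMELY

The claim accrued on April 20, 2007, when the wrongful act occurred; under the stated occurrence rule the October 31, 2008 discovery does not delay accrual.
Adding the 54 months base period to April 20, 2007 gives a deadline of October 20, 2011, before any tolling.
The period was tolled for 269 days by the emergency suspension of filing deadlines (January 11, 2009 to October 7, 2009), pushing the deadline to July 15, 2012.
Nothing else in the chronology tolls or restarts the period.
Fontaine filed on July 1, 2012, before the July 15, 2012 deadline, so the action is timely.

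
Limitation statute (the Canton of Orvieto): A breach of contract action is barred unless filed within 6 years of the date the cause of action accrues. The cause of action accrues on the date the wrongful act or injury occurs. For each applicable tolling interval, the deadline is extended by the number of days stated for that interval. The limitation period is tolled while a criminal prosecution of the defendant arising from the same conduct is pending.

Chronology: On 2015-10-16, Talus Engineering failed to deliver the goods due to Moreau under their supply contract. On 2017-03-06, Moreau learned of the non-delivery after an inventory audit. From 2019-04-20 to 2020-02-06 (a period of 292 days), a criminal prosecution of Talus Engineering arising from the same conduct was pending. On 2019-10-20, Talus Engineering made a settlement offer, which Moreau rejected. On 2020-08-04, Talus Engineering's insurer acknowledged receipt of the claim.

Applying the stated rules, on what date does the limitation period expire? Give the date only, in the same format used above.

Accrual is governed by the date of the act, so the period began to run on 2015-10-16; the later discovery on 2017-03-06 is irrelevant under the stated rule.
Adding the 6 years base period to 2015-10-16 gives a deadline of 2021-10-16, before any tolling.
The pending criminal prosecution from 2019-04-20 to 2020-02-06 tolled the period for 292 days, extending the deadline to 2022-08-04.
None of the other events listed affects the running of the period under the stated rules.

2022-08-04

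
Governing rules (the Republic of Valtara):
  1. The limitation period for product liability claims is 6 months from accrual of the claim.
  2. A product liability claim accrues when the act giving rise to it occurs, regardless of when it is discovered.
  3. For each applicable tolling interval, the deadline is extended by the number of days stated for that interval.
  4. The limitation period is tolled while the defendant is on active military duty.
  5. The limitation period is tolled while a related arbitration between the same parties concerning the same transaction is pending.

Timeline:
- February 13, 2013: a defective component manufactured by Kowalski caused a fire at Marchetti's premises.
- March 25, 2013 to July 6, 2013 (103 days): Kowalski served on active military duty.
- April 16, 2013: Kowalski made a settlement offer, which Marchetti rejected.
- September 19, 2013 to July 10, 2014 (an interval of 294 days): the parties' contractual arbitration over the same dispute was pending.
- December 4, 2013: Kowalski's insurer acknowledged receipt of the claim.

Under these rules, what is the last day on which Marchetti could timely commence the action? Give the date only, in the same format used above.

The limitation period began to run on February 13, 2013.
The untolled deadline — 6 months after February 13, 2013 — is August 13, 2013.
Because the defendant's active military service ran from March 25, 2013 to July 6, 2013, the deadline is extended by 103 days to November 24, 2013.
The pending related arbitration from September 19, 2013 to July 10, 2014 tolled the period for 294 days, extending the deadline to September 14, 2014.
The other events in the timeline have no effect on the limitation period under the stated rules.

September 14, 2014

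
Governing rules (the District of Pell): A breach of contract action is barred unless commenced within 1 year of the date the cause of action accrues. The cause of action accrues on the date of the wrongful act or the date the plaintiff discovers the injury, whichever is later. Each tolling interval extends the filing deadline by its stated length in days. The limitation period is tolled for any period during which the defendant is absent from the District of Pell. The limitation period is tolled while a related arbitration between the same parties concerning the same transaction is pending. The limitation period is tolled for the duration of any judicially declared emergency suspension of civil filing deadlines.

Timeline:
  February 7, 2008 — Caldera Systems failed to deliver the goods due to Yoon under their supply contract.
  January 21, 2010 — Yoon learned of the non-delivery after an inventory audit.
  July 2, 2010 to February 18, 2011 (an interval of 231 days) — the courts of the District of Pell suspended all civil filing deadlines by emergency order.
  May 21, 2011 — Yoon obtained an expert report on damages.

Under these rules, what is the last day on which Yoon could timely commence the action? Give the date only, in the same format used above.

September 9, 2011

Taking the later of the act (February 7, 2008) and discovery (January 21, 2010), the claim accrued on January 21, 2010.
1 year from January 21, 2010 is January 21, 2011.
Because the emergency suspension of filing deadlines ran from July 2, 2010 to February 18, 2011, the deadline is extended by 231 days to September 9, 2011.
Nothing else in the chronology tolls or restarts the period.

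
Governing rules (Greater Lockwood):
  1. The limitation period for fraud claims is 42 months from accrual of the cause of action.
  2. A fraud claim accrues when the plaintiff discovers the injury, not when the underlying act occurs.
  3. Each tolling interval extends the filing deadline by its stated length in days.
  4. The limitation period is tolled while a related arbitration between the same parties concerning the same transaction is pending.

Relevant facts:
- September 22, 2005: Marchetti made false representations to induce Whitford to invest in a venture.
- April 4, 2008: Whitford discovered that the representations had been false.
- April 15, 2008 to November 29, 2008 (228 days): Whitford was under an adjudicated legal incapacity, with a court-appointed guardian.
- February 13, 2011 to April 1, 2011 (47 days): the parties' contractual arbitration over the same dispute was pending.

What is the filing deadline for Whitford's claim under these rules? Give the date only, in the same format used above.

Accrual is tied to discovery, so the period began on April 4, 2008 rather than on September 22, 2005 when the act occurred.
Adding the 42 months base period to April 4, 2008 gives a deadline of October 4, 2011, before any tolling.
The pending related arbitration from February 13, 2011 to April 1, 2011 tolled the period for 47 days, extending the deadline to November 20, 2011.
The plaintiff's legal incapacity from April 15, 2008 to November 29, 2008 does not toll the period, because no stated rule makes the plaintiff's incapacity a tolling event.

November 20, 2011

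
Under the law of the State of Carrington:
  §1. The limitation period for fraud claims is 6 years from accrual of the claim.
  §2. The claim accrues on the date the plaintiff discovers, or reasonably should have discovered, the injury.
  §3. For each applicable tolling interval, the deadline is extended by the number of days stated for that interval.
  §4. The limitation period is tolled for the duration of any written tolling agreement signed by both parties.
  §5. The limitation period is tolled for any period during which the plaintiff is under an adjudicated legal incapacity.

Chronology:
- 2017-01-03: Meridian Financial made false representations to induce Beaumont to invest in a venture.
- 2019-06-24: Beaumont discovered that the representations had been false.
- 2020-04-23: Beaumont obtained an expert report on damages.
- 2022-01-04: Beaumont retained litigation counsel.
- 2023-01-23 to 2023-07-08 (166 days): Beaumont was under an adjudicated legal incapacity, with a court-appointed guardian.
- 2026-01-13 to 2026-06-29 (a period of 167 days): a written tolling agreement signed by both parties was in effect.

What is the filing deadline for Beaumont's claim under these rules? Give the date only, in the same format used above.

Under the discovery rule, the claim accrued on 2019-06-24, when Beaumont discovered the injury — not on the 2017-01-03 date of the underlying act.
6 years from 2019-06-24 is 2025-06-24.
The plaintiff's legal incapacity from 2023-01-23 to 2023-07-08 tolled the period for 166 days, extending the deadline to 2025-12-07.
The written tolling agreement starting 2026-01-13 came too late — the period had run on 2025-12-07 — and so does not extend the deadline.
The other events in the timeline have no effect on the limitation period under the stated rules.

2025-12-07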